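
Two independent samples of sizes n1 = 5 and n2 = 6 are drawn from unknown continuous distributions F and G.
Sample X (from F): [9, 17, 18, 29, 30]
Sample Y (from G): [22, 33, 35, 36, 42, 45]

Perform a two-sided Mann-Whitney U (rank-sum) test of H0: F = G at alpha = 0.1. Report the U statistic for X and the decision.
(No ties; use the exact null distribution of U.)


Step 1: Combine and sort all 11 observations; assign midranks.
sorted (value, group): (9,X), (17,X), (18,X), (22,Y), (29,X), (30,X), (33,Y), (35,Y), (36,Y), (42,Y), (45,Y)
ranks: 9->1, 17->2, 18->3, 22->4, 29->5, 30->6, 33->7, 35->8, 36->9, 42->10, 45->11
Step 2: Rank sum for X: R1 = 1 + 2 + 3 + 5 + 6 = 17.
Step 3: U_X = R1 - n1(n1+1)/2 = 17 - 5*6/2 = 17 - 15 = 2.
       U_Y = n1*n2 - U_X = 30 - 2 = 28.
Step 4: No ties, so the exact null distribution of U (based on enumerating the C(11,5) = 462 equally likely rank assignments) gives the two-sided p-value.
Step 5: p-value = 0.017316; compare to alpha = 0.1. reject H0.

U_X = 2, p = 0.017316, reject H0 at alpha = 0.1.


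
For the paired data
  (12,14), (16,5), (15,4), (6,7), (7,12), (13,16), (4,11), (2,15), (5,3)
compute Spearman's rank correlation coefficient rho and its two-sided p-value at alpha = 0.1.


Step 1: Rank x and y separately (midranks; no ties here).
rank(x): 12->6, 16->9, 15->8, 6->4, 7->5, 13->7, 4->2, 2->1, 5->3
rank(y): 14->7, 5->3, 4->2, 7->4, 12->6, 16->9, 11->5, 15->8, 3->1
Step 2: d_i = R_x(i) - R_y(i); compute d_i^2.
  (6-7)^2=1, (9-3)^2=36, (8-2)^2=36, (4-4)^2=0, (5-6)^2=1, (7-9)^2=4, (2-5)^2=9, (1-8)^2=49, (3-1)^2=4
sum(d^2) = 140.
Step 3: rho = 1 - 6*140 / (9*(9^2 - 1)) = 1 - 840/720 = -0.166667.
Step 4: Under H0, t = rho * sqrt((n-2)/(1-rho^2)) = -0.4472 ~ t(7).
Step 5: Two-sided p-value from the t-distribution with 7 df = 0.668231.
Step 6: alpha = 0.1. fail to reject H0.

rho = -0.1667, p = 0.668231, fail to reject H0 at alpha = 0.1.


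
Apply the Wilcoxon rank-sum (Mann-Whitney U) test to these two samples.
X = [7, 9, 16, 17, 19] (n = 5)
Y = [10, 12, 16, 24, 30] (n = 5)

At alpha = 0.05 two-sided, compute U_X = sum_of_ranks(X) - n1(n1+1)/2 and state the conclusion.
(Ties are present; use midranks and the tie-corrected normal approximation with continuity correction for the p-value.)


Step 1: Combine and sort all 10 observations; assign midranks.
sorted (value, group): (7,X), (9,X), (10,Y), (12,Y), (16,X), (16,Y), (17,X), (19,X), (24,Y), (30,Y)
ranks: 7->1, 9->2, 10->3, 12->4, 16->5.5, 16->5.5, 17->7, 19->8, 24->9, 30->10
Step 2: Rank sum for X: R1 = 1 + 2 + 5.5 + 7 + 8 = 23.5.
Step 3: U_X = R1 - n1(n1+1)/2 = 23.5 - 5*6/2 = 23.5 - 15 = 8.5.
       U_Y = n1*n2 - U_X = 25 - 8.5 = 16.5.
Step 4: Ties are present, so use the tie-corrected normal approximation (with continuity correction) for the p-value.
Step 5: p-value = 0.463344; compare to alpha = 0.05. fail to reject H0.

U_X = 8.5, p = 0.463344, fail to reject H0 at alpha = 0.05.


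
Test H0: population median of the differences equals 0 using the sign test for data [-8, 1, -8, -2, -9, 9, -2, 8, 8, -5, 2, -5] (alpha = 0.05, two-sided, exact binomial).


Step 1: Discard zero differences. Original n = 12; n_eff = number of nonzero differences = 12.
Nonzero differences (with sign): -8, +1, -8, -2, -9, +9, -2, +8, +8, -5, +2, -5
Step 2: Count signs: positive = 5, negative = 7.
Step 3: Under H0: P(positive) = 0.5, so the number of positives S ~ Bin(12, 0.5).
Step 4: Two-sided exact p-value = sum of Bin(12,0.5) probabilities at or below the observed probability = 0.774414.
Step 5: alpha = 0.05. fail to reject H0.

n_eff = 12, pos = 5, neg = 7, p = 0.774414, fail to reject H0.


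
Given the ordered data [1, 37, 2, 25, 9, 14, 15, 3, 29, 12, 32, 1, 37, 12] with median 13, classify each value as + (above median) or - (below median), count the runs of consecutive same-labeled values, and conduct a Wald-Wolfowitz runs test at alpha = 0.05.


Step 1: Compute median = 13; label A = above, B = below.
Labels in order: BABABAABABABAB  (n_A = 7, n_B = 7)
Step 2: Count runs R = 13.
Step 3: Under H0 (random ordering), E[R] = 2*n_A*n_B/(n_A+n_B) + 1 = 2*7*7/14 + 1 = 8.0000.
        Var[R] = 2*n_A*n_B*(2*n_A*n_B - n_A - n_B) / ((n_A+n_B)^2 * (n_A+n_B-1)) = 8232/2548 = 3.2308.
        SD[R] = 1.7974.
Step 4: Continuity-corrected z = (R - 0.5 - E[R]) / SD[R] = (13 - 0.5 - 8.0000) / 1.7974 = 2.5036.
Step 5: Two-sided p-value via normal approximation = 2*(1 - Phi(|z|)) = 0.012295.
Step 6: alpha = 0.05. reject H0.

R = 13, z = 2.5036, p = 0.012295, reject H0.


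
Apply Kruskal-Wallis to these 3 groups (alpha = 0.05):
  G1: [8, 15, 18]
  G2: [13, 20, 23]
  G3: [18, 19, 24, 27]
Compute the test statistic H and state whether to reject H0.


Step 1: Combine all N = 10 observations and assign midranks.
sorted (value, group, rank): (8,G1,1), (13,G2,2), (15,G1,3), (18,G1,4.5), (18,G3,4.5), (19,G3,6), (20,G2,7), (23,G2,8), (24,G3,9), (27,G3,10)
Step 2: Sum ranks within each group.
R_1 = 8.5 (n_1 = 3)
R_2 = 17 (n_2 = 3)
R_3 = 29.5 (n_3 = 4)
Step 3: H = 12/(N(N+1)) * sum(R_i^2/n_i) - 3(N+1)
     = 12/(10*11) * (8.5^2/3 + 17^2/3 + 29.5^2/4) - 3*11
     = 0.109091 * 337.979 - 33
     = 3.870455.
Step 4: Ties present; correction factor C = 1 - 6/(10^3 - 10) = 0.993939. Corrected H = 3.870455 / 0.993939 = 3.894055.
Step 5: Under H0, H ~ chi^2(2); p-value = 0.142698.
Step 6: alpha = 0.05. fail to reject H0.

H = 3.8941, df = 2, p = 0.142698, fail to reject H0.


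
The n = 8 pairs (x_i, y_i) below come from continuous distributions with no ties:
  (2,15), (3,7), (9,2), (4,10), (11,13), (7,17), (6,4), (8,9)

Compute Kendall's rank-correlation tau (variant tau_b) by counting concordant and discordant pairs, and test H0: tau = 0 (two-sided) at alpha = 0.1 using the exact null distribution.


Step 1: Enumerate the 28 unordered pairs (i,j) with i<j and classify each by sign(x_j-x_i) * sign(y_j-y_i).
  (1,2):dx=+1,dy=-8->D; (1,3):dx=+7,dy=-13->D; (1,4):dx=+2,dy=-5->D; (1,5):dx=+9,dy=-2->D
  (1,6):dx=+5,dy=+2->C; (1,7):dx=+4,dy=-11->D; (1,8):dx=+6,dy=-6->D; (2,3):dx=+6,dy=-5->D
  (2,4):dx=+1,dy=+3->C; (2,5):dx=+8,dy=+6->C; (2,6):dx=+4,dy=+10->C; (2,7):dx=+3,dy=-3->D
  (2,8):dx=+5,dy=+2->C; (3,4):dx=-5,dy=+8->D; (3,5):dx=+2,dy=+11->C; (3,6):dx=-2,dy=+15->D
  (3,7):dx=-3,dy=+2->D; (3,8):dx=-1,dy=+7->D; (4,5):dx=+7,dy=+3->C; (4,6):dx=+3,dy=+7->C
  (4,7):dx=+2,dy=-6->D; (4,8):dx=+4,dy=-1->D; (5,6):dx=-4,dy=+4->D; (5,7):dx=-5,dy=-9->C
  (5,8):dx=-3,dy=-4->C; (6,7):dx=-1,dy=-13->C; (6,8):dx=+1,dy=-8->D; (7,8):dx=+2,dy=+5->C
Step 2: C = 12, D = 16, total pairs = 28.
Step 3: tau = (C - D)/(n(n-1)/2) = (12 - 16)/28 = -0.142857.
Step 4: Exact two-sided p-value (enumerate n! = 40320 permutations of y under H0): p = 0.719544.
Step 5: alpha = 0.1. fail to reject H0.

tau_b = -0.1429 (C=12, D=16), p = 0.719544, fail to reject H0.


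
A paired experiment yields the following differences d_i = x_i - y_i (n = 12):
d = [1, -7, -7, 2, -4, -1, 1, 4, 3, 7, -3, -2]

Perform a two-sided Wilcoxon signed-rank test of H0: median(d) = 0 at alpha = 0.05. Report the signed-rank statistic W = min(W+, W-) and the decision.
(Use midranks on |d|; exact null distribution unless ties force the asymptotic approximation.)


Step 1: Drop any zero differences (none here) and take |d_i|.
|d| = [1, 7, 7, 2, 4, 1, 1, 4, 3, 7, 3, 2]
Step 2: Midrank |d_i| (ties get averaged ranks).
ranks: |1|->2, |7|->11, |7|->11, |2|->4.5, |4|->8.5, |1|->2, |1|->2, |4|->8.5, |3|->6.5, |7|->11, |3|->6.5, |2|->4.5
Step 3: Attach original signs; sum ranks with positive sign and with negative sign.
W+ = 2 + 4.5 + 2 + 8.5 + 6.5 + 11 = 34.5
W- = 11 + 11 + 8.5 + 2 + 6.5 + 4.5 = 43.5
(Check: W+ + W- = 78 should equal n(n+1)/2 = 78.)
Step 4: Test statistic W = min(W+, W-) = 34.5.
Step 5: Ties in |d|, so use the tie-corrected normal approximation.
        E[W] = n(n+1)/4 = 12*13/4 = 39.
        Tie groups: |d|=1 (t=3), |d|=2 (t=2), |d|=3 (t=2), |d|=4 (t=2), |d|=7 (t=3); sum(t^3 - t) = 66.
        Var[W] = n(n+1)(2n+1)/24 - sum(t^3-t)/48 = 3900/24 - 66/48 = 161.125.
        z = (W - E[W]) / sqrt(Var[W]) = (34.5 - 39) / 12.6935 = -0.3545.
        Two-sided p = 2*Phi(z) = 0.722955.
Step 6: alpha = 0.05. fail to reject H0.

W+ = 34.5, W- = 43.5, W = min = 34.5, p = 0.722955, fail to reject H0.


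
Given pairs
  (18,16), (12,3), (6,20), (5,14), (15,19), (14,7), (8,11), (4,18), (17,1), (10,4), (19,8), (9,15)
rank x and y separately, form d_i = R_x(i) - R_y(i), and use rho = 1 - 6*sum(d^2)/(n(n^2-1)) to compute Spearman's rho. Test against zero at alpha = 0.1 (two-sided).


Step 1: Rank x and y separately (midranks; no ties here).
rank(x): 18->11, 12->7, 6->3, 5->2, 15->9, 14->8, 8->4, 4->1, 17->10, 10->6, 19->12, 9->5
rank(y): 16->9, 3->2, 20->12, 14->7, 19->11, 7->4, 11->6, 18->10, 1->1, 4->3, 8->5, 15->8
Step 2: d_i = R_x(i) - R_y(i); compute d_i^2.
  (11-9)^2=4, (7-2)^2=25, (3-12)^2=81, (2-7)^2=25, (9-11)^2=4, (8-4)^2=16, (4-6)^2=4, (1-10)^2=81, (10-1)^2=81, (6-3)^2=9, (12-5)^2=49, (5-8)^2=9
sum(d^2) = 388.
Step 3: rho = 1 - 6*388 / (12*(12^2 - 1)) = 1 - 2328/1716 = -0.356643.
Step 4: Under H0, t = rho * sqrt((n-2)/(1-rho^2)) = -1.2072 ~ t(10).
Step 5: Two-sided p-value from the t-distribution with 10 df = 0.255138.
Step 6: alpha = 0.1. fail to reject H0.

rho = -0.3566, p = 0.255138, fail to reject H0 at alpha = 0.1.


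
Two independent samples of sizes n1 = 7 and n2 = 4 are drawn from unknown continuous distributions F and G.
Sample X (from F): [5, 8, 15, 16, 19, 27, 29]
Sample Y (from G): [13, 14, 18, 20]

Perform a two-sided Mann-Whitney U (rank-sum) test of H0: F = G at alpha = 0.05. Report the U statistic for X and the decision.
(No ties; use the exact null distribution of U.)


Step 1: Combine and sort all 11 observations; assign midranks.
sorted (value, group): (5,X), (8,X), (13,Y), (14,Y), (15,X), (16,X), (18,Y), (19,X), (20,Y), (27,X), (29,X)
ranks: 5->1, 8->2, 13->3, 14->4, 15->5, 16->6, 18->7, 19->8, 20->9, 27->10, 29->11
Step 2: Rank sum for X: R1 = 1 + 2 + 5 + 6 + 8 + 10 + 11 = 43.
Step 3: U_X = R1 - n1(n1+1)/2 = 43 - 7*8/2 = 43 - 28 = 15.
       U_Y = n1*n2 - U_X = 28 - 15 = 13.
Step 4: No ties, so the exact null distribution of U (based on enumerating the C(11,7) = 330 equally likely rank assignments) gives the two-sided p-value.
Step 5: p-value = 0.927273; compare to alpha = 0.05. fail to reject H0.

U_X = 15, p = 0.927273, fail to reject H0 at alpha = 0.05.


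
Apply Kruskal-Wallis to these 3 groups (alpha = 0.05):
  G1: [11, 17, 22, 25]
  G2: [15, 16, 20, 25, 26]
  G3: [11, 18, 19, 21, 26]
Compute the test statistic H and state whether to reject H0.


Step 1: Combine all N = 14 observations and assign midranks.
sorted (value, group, rank): (11,G1,1.5), (11,G3,1.5), (15,G2,3), (16,G2,4), (17,G1,5), (18,G3,6), (19,G3,7), (20,G2,8), (21,G3,9), (22,G1,10), (25,G1,11.5), (25,G2,11.5), (26,G2,13.5), (26,G3,13.5)
Step 2: Sum ranks within each group.
R_1 = 28 (n_1 = 4)
R_2 = 40 (n_2 = 5)
R_3 = 37 (n_3 = 5)
Step 3: H = 12/(N(N+1)) * sum(R_i^2/n_i) - 3(N+1)
     = 12/(14*15) * (28^2/4 + 40^2/5 + 37^2/5) - 3*15
     = 0.057143 * 789.8 - 45
     = 0.131429.
Step 4: Ties present; correction factor C = 1 - 18/(14^3 - 14) = 0.993407. Corrected H = 0.131429 / 0.993407 = 0.132301.
Step 5: Under H0, H ~ chi^2(2); p-value = 0.935990.
Step 6: alpha = 0.05. fail to reject H0.

H = 0.1323, df = 2, p = 0.935990, fail to reject H0.


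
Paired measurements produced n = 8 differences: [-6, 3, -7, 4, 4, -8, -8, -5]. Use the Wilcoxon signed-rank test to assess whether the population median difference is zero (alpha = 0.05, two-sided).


Step 1: Drop any zero differences (none here) and take |d_i|.
|d| = [6, 3, 7, 4, 4, 8, 8, 5]
Step 2: Midrank |d_i| (ties get averaged ranks).
ranks: |6|->5, |3|->1, |7|->6, |4|->2.5, |4|->2.5, |8|->7.5, |8|->7.5, |5|->4
Step 3: Attach original signs; sum ranks with positive sign and with negative sign.
W+ = 1 + 2.5 + 2.5 = 6
W- = 5 + 6 + 7.5 + 7.5 + 4 = 30
(Check: W+ + W- = 36 should equal n(n+1)/2 = 36.)
Step 4: Test statistic W = min(W+, W-) = 6.
Step 5: Ties in |d|, so use the tie-corrected normal approximation.
        E[W] = n(n+1)/4 = 8*9/4 = 18.
        Tie groups: |d|=4 (t=2), |d|=8 (t=2); sum(t^3 - t) = 12.
        Var[W] = n(n+1)(2n+1)/24 - sum(t^3-t)/48 = 1224/24 - 12/48 = 50.75.
        z = (W - E[W]) / sqrt(Var[W]) = (6 - 18) / 7.1239 = -1.6845.
        Two-sided p = 2*Phi(z) = 0.092091.
Step 6: alpha = 0.05. fail to reject H0.

W+ = 6, W- = 30, W = min = 6, p = 0.092091, fail to reject H0.


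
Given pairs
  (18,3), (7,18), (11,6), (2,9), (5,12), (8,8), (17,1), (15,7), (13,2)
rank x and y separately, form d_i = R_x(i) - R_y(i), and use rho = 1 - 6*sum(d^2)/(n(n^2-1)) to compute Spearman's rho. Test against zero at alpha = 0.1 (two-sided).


Step 1: Rank x and y separately (midranks; no ties here).
rank(x): 18->9, 7->3, 11->5, 2->1, 5->2, 8->4, 17->8, 15->7, 13->6
rank(y): 3->3, 18->9, 6->4, 9->7, 12->8, 8->6, 1->1, 7->5, 2->2
Step 2: d_i = R_x(i) - R_y(i); compute d_i^2.
  (9-3)^2=36, (3-9)^2=36, (5-4)^2=1, (1-7)^2=36, (2-8)^2=36, (4-6)^2=4, (8-1)^2=49, (7-5)^2=4, (6-2)^2=16
sum(d^2) = 218.
Step 3: rho = 1 - 6*218 / (9*(9^2 - 1)) = 1 - 1308/720 = -0.816667.
Step 4: Under H0, t = rho * sqrt((n-2)/(1-rho^2)) = -3.7440 ~ t(7).
Step 5: Two-sided p-value from the t-distribution with 7 df = 0.007225.
Step 6: alpha = 0.1. reject H0.

rho = -0.8167, p = 0.007225, reject H0 at alpha = 0.1.


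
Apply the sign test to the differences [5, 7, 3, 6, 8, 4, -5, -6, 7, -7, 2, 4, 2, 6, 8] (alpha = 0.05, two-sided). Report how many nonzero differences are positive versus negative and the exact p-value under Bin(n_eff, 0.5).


Step 1: Discard zero differences. Original n = 15; n_eff = number of nonzero differences = 15.
Nonzero differences (with sign): +5, +7, +3, +6, +8, +4, -5, -6, +7, -7, +2, +4, +2, +6, +8
Step 2: Count signs: positive = 12, negative = 3.
Step 3: Under H0: P(positive) = 0.5, so the number of positives S ~ Bin(15, 0.5).
Step 4: Two-sided exact p-value = sum of Bin(15,0.5) probabilities at or below the observed probability = 0.035156.
Step 5: alpha = 0.05. reject H0.

n_eff = 15, pos = 12, neg = 3, p = 0.035156, reject H0.


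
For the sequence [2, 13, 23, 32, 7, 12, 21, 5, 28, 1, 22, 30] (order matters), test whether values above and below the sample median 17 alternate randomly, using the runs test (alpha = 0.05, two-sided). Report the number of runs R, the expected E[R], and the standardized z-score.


Step 1: Compute median = 17; label A = above, B = below.
Labels in order: BBAABBABABAA  (n_A = 6, n_B = 6)
Step 2: Count runs R = 8.
Step 3: Under H0 (random ordering), E[R] = 2*n_A*n_B/(n_A+n_B) + 1 = 2*6*6/12 + 1 = 7.0000.
        Var[R] = 2*n_A*n_B*(2*n_A*n_B - n_A - n_B) / ((n_A+n_B)^2 * (n_A+n_B-1)) = 4320/1584 = 2.7273.
        SD[R] = 1.6514.
Step 4: Continuity-corrected z = (R - 0.5 - E[R]) / SD[R] = (8 - 0.5 - 7.0000) / 1.6514 = 0.3028.
Step 5: Two-sided p-value via normal approximation = 2*(1 - Phi(|z|)) = 0.762069.
Step 6: alpha = 0.05. fail to reject H0.

R = 8, z = 0.3028, p = 0.762069, fail to reject H0.


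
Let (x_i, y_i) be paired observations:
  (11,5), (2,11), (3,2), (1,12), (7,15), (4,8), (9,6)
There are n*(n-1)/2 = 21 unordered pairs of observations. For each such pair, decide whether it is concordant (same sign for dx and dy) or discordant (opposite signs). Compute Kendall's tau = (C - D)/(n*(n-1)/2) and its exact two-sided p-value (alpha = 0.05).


Step 1: Enumerate the 21 unordered pairs (i,j) with i<j and classify each by sign(x_j-x_i) * sign(y_j-y_i).
  (1,2):dx=-9,dy=+6->D; (1,3):dx=-8,dy=-3->C; (1,4):dx=-10,dy=+7->D; (1,5):dx=-4,dy=+10->D
  (1,6):dx=-7,dy=+3->D; (1,7):dx=-2,dy=+1->D; (2,3):dx=+1,dy=-9->D; (2,4):dx=-1,dy=+1->D
  (2,5):dx=+5,dy=+4->C; (2,6):dx=+2,dy=-3->D; (2,7):dx=+7,dy=-5->D; (3,4):dx=-2,dy=+10->D
  (3,5):dx=+4,dy=+13->C; (3,6):dx=+1,dy=+6->C; (3,7):dx=+6,dy=+4->C; (4,5):dx=+6,dy=+3->C
  (4,6):dx=+3,dy=-4->D; (4,7):dx=+8,dy=-6->D; (5,6):dx=-3,dy=-7->C; (5,7):dx=+2,dy=-9->D
  (6,7):dx=+5,dy=-2->D
Step 2: C = 7, D = 14, total pairs = 21.
Step 3: tau = (C - D)/(n(n-1)/2) = (7 - 14)/21 = -0.333333.
Step 4: Exact two-sided p-value (enumerate n! = 5040 permutations of y under H0): p = 0.381349.
Step 5: alpha = 0.05. fail to reject H0.

tau_b = -0.3333 (C=7, D=14), p = 0.381349, fail to reject H0.


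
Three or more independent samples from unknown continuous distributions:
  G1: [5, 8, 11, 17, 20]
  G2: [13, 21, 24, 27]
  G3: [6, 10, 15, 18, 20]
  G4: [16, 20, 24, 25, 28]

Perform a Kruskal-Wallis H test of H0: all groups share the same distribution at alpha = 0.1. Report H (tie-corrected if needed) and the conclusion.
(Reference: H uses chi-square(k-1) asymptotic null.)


Step 1: Combine all N = 19 observations and assign midranks.
sorted (value, group, rank): (5,G1,1), (6,G3,2), (8,G1,3), (10,G3,4), (11,G1,5), (13,G2,6), (15,G3,7), (16,G4,8), (17,G1,9), (18,G3,10), (20,G1,12), (20,G3,12), (20,G4,12), (21,G2,14), (24,G2,15.5), (24,G4,15.5), (25,G4,17), (27,G2,18), (28,G4,19)
Step 2: Sum ranks within each group.
R_1 = 30 (n_1 = 5)
R_2 = 53.5 (n_2 = 4)
R_3 = 35 (n_3 = 5)
R_4 = 71.5 (n_4 = 5)
Step 3: H = 12/(N(N+1)) * sum(R_i^2/n_i) - 3(N+1)
     = 12/(19*20) * (30^2/5 + 53.5^2/4 + 35^2/5 + 71.5^2/5) - 3*20
     = 0.031579 * 2163.01 - 60
     = 8.305658.
Step 4: Ties present; correction factor C = 1 - 30/(19^3 - 19) = 0.995614. Corrected H = 8.305658 / 0.995614 = 8.342247.
Step 5: Under H0, H ~ chi^2(3); p-value = 0.039444.
Step 6: alpha = 0.1. reject H0.

H = 8.3422, df = 3, p = 0.039444, reject H0.


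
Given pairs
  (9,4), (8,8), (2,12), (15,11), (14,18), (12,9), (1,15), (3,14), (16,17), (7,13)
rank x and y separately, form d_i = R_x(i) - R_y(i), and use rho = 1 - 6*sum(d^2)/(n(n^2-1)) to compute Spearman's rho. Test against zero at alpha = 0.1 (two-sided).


Step 1: Rank x and y separately (midranks; no ties here).
rank(x): 9->6, 8->5, 2->2, 15->9, 14->8, 12->7, 1->1, 3->3, 16->10, 7->4
rank(y): 4->1, 8->2, 12->5, 11->4, 18->10, 9->3, 15->8, 14->7, 17->9, 13->6
Step 2: d_i = R_x(i) - R_y(i); compute d_i^2.
  (6-1)^2=25, (5-2)^2=9, (2-5)^2=9, (9-4)^2=25, (8-10)^2=4, (7-3)^2=16, (1-8)^2=49, (3-7)^2=16, (10-9)^2=1, (4-6)^2=4
sum(d^2) = 158.
Step 3: rho = 1 - 6*158 / (10*(10^2 - 1)) = 1 - 948/990 = 0.042424.
Step 4: Under H0, t = rho * sqrt((n-2)/(1-rho^2)) = 0.1201 ~ t(8).
Step 5: Two-sided p-value from the t-distribution with 8 df = 0.907364.
Step 6: alpha = 0.1. fail to reject H0.

rho = 0.0424, p = 0.907364, fail to reject H0 at alpha = 0.1.


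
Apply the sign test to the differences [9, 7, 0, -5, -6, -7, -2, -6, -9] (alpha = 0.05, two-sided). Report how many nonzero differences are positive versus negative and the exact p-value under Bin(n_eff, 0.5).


Step 1: Discard zero differences. Original n = 9; n_eff = number of nonzero differences = 8.
Nonzero differences (with sign): +9, +7, -5, -6, -7, -2, -6, -9
Step 2: Count signs: positive = 2, negative = 6.
Step 3: Under H0: P(positive) = 0.5, so the number of positives S ~ Bin(8, 0.5).
Step 4: Two-sided exact p-value = sum of Bin(8,0.5) probabilities at or below the observed probability = 0.289062.
Step 5: alpha = 0.05. fail to reject H0.

n_eff = 8, pos = 2, neg = 6, p = 0.289062, fail to reject H0.


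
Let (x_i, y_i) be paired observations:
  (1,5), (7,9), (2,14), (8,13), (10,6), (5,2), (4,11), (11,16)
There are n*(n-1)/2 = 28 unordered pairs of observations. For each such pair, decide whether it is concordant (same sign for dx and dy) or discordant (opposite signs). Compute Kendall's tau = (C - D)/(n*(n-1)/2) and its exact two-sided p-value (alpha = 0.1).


Step 1: Enumerate the 28 unordered pairs (i,j) with i<j and classify each by sign(x_j-x_i) * sign(y_j-y_i).
  (1,2):dx=+6,dy=+4->C; (1,3):dx=+1,dy=+9->C; (1,4):dx=+7,dy=+8->C; (1,5):dx=+9,dy=+1->C
  (1,6):dx=+4,dy=-3->D; (1,7):dx=+3,dy=+6->C; (1,8):dx=+10,dy=+11->C; (2,3):dx=-5,dy=+5->D
  (2,4):dx=+1,dy=+4->C; (2,5):dx=+3,dy=-3->D; (2,6):dx=-2,dy=-7->C; (2,7):dx=-3,dy=+2->D
  (2,8):dx=+4,dy=+7->C; (3,4):dx=+6,dy=-1->D; (3,5):dx=+8,dy=-8->D; (3,6):dx=+3,dy=-12->D
  (3,7):dx=+2,dy=-3->D; (3,8):dx=+9,dy=+2->C; (4,5):dx=+2,dy=-7->D; (4,6):dx=-3,dy=-11->C
  (4,7):dx=-4,dy=-2->C; (4,8):dx=+3,dy=+3->C; (5,6):dx=-5,dy=-4->C; (5,7):dx=-6,dy=+5->D
  (5,8):dx=+1,dy=+10->C; (6,7):dx=-1,dy=+9->D; (6,8):dx=+6,dy=+14->C; (7,8):dx=+7,dy=+5->C
Step 2: C = 17, D = 11, total pairs = 28.
Step 3: tau = (C - D)/(n(n-1)/2) = (17 - 11)/28 = 0.214286.
Step 4: Exact two-sided p-value (enumerate n! = 40320 permutations of y under H0): p = 0.548413.
Step 5: alpha = 0.1. fail to reject H0.

tau_b = 0.2143 (C=17, D=11), p = 0.548413, fail to reject H0.


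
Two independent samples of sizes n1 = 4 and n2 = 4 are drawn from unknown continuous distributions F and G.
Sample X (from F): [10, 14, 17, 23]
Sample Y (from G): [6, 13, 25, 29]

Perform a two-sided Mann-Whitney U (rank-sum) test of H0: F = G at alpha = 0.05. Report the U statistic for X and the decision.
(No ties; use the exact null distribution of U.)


Step 1: Combine and sort all 8 observations; assign midranks.
sorted (value, group): (6,Y), (10,X), (13,Y), (14,X), (17,X), (23,X), (25,Y), (29,Y)
ranks: 6->1, 10->2, 13->3, 14->4, 17->5, 23->6, 25->7, 29->8
Step 2: Rank sum for X: R1 = 2 + 4 + 5 + 6 = 17.
Step 3: U_X = R1 - n1(n1+1)/2 = 17 - 4*5/2 = 17 - 10 = 7.
       U_Y = n1*n2 - U_X = 16 - 7 = 9.
Step 4: No ties, so the exact null distribution of U (based on enumerating the C(8,4) = 70 equally likely rank assignments) gives the two-sided p-value.
Step 5: p-value = 0.885714; compare to alpha = 0.05. fail to reject H0.

U_X = 7, p = 0.885714, fail to reject H0 at alpha = 0.05.


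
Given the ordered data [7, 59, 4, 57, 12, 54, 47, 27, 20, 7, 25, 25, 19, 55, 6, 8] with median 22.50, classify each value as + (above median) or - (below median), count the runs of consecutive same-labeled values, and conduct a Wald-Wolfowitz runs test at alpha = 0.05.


Step 1: Compute median = 22.50; label A = above, B = below.
Labels in order: BABABAAABBAABABB  (n_A = 8, n_B = 8)
Step 2: Count runs R = 11.
Step 3: Under H0 (random ordering), E[R] = 2*n_A*n_B/(n_A+n_B) + 1 = 2*8*8/16 + 1 = 9.0000.
        Var[R] = 2*n_A*n_B*(2*n_A*n_B - n_A - n_B) / ((n_A+n_B)^2 * (n_A+n_B-1)) = 14336/3840 = 3.7333.
        SD[R] = 1.9322.
Step 4: Continuity-corrected z = (R - 0.5 - E[R]) / SD[R] = (11 - 0.5 - 9.0000) / 1.9322 = 0.7763.
Step 5: Two-sided p-value via normal approximation = 2*(1 - Phi(|z|)) = 0.437558.
Step 6: alpha = 0.05. fail to reject H0.

R = 11, z = 0.7763, p = 0.437558, fail to reject H0.


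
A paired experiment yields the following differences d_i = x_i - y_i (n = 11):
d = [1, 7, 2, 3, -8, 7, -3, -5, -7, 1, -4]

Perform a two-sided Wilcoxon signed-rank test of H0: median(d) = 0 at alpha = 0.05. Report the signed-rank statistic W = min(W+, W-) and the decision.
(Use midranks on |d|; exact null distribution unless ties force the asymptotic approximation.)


Step 1: Drop any zero differences (none here) and take |d_i|.
|d| = [1, 7, 2, 3, 8, 7, 3, 5, 7, 1, 4]
Step 2: Midrank |d_i| (ties get averaged ranks).
ranks: |1|->1.5, |7|->9, |2|->3, |3|->4.5, |8|->11, |7|->9, |3|->4.5, |5|->7, |7|->9, |1|->1.5, |4|->6
Step 3: Attach original signs; sum ranks with positive sign and with negative sign.
W+ = 1.5 + 9 + 3 + 4.5 + 9 + 1.5 = 28.5
W- = 11 + 4.5 + 7 + 9 + 6 = 37.5
(Check: W+ + W- = 66 should equal n(n+1)/2 = 66.)
Step 4: Test statistic W = min(W+, W-) = 28.5.
Step 5: Ties in |d|, so use the tie-corrected normal approximation.
        E[W] = n(n+1)/4 = 11*12/4 = 33.
        Tie groups: |d|=1 (t=2), |d|=3 (t=2), |d|=7 (t=3); sum(t^3 - t) = 36.
        Var[W] = n(n+1)(2n+1)/24 - sum(t^3-t)/48 = 3036/24 - 36/48 = 125.75.
        z = (W - E[W]) / sqrt(Var[W]) = (28.5 - 33) / 11.2138 = -0.4013.
        Two-sided p = 2*Phi(z) = 0.688207.
Step 6: alpha = 0.05. fail to reject H0.

W+ = 28.5, W- = 37.5, W = min = 28.5, p = 0.688207, fail to reject H0.


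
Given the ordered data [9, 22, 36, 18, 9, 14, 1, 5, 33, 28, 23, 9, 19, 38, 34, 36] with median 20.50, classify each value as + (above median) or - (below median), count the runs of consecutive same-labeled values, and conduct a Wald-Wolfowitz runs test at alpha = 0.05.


Step 1: Compute median = 20.50; label A = above, B = below.
Labels in order: BAABBBBBAAABBAAA  (n_A = 8, n_B = 8)
Step 2: Count runs R = 6.
Step 3: Under H0 (random ordering), E[R] = 2*n_A*n_B/(n_A+n_B) + 1 = 2*8*8/16 + 1 = 9.0000.
        Var[R] = 2*n_A*n_B*(2*n_A*n_B - n_A - n_B) / ((n_A+n_B)^2 * (n_A+n_B-1)) = 14336/3840 = 3.7333.
        SD[R] = 1.9322.
Step 4: Continuity-corrected z = (R + 0.5 - E[R]) / SD[R] = (6 + 0.5 - 9.0000) / 1.9322 = -1.2939.
Step 5: Two-sided p-value via normal approximation = 2*(1 - Phi(|z|)) = 0.195709.
Step 6: alpha = 0.05. fail to reject H0.

R = 6, z = -1.2939, p = 0.195709, fail to reject H0.


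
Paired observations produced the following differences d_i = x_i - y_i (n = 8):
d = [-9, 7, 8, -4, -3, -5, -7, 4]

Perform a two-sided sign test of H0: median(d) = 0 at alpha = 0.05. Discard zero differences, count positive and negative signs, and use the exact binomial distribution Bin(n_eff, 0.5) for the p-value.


Step 1: Discard zero differences. Original n = 8; n_eff = number of nonzero differences = 8.
Nonzero differences (with sign): -9, +7, +8, -4, -3, -5, -7, +4
Step 2: Count signs: positive = 3, negative = 5.
Step 3: Under H0: P(positive) = 0.5, so the number of positives S ~ Bin(8, 0.5).
Step 4: Two-sided exact p-value = sum of Bin(8,0.5) probabilities at or below the observed probability = 0.726562.
Step 5: alpha = 0.05. fail to reject H0.

n_eff = 8, pos = 3, neg = 5, p = 0.726562, fail to reject H0.


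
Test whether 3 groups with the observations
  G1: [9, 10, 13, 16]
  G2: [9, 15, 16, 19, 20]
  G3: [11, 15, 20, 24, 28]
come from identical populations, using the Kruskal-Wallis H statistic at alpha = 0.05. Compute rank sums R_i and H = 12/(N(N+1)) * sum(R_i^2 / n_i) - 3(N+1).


Step 1: Combine all N = 14 observations and assign midranks.
sorted (value, group, rank): (9,G1,1.5), (9,G2,1.5), (10,G1,3), (11,G3,4), (13,G1,5), (15,G2,6.5), (15,G3,6.5), (16,G1,8.5), (16,G2,8.5), (19,G2,10), (20,G2,11.5), (20,G3,11.5), (24,G3,13), (28,G3,14)
Step 2: Sum ranks within each group.
R_1 = 18 (n_1 = 4)
R_2 = 38 (n_2 = 5)
R_3 = 49 (n_3 = 5)
Step 3: H = 12/(N(N+1)) * sum(R_i^2/n_i) - 3(N+1)
     = 12/(14*15) * (18^2/4 + 38^2/5 + 49^2/5) - 3*15
     = 0.057143 * 850 - 45
     = 3.571429.
Step 4: Ties present; correction factor C = 1 - 24/(14^3 - 14) = 0.991209. Corrected H = 3.571429 / 0.991209 = 3.603104.
Step 5: Under H0, H ~ chi^2(2); p-value = 0.165043.
Step 6: alpha = 0.05. fail to reject H0.

H = 3.6031, df = 2, p = 0.165043, fail to reject H0.


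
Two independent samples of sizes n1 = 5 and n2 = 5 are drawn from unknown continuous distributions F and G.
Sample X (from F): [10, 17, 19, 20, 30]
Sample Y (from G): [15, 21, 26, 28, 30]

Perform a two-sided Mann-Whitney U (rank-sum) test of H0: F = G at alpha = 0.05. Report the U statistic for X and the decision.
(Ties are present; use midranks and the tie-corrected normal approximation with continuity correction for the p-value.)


Step 1: Combine and sort all 10 observations; assign midranks.
sorted (value, group): (10,X), (15,Y), (17,X), (19,X), (20,X), (21,Y), (26,Y), (28,Y), (30,X), (30,Y)
ranks: 10->1, 15->2, 17->3, 19->4, 20->5, 21->6, 26->7, 28->8, 30->9.5, 30->9.5
Step 2: Rank sum for X: R1 = 1 + 3 + 4 + 5 + 9.5 = 22.5.
Step 3: U_X = R1 - n1(n1+1)/2 = 22.5 - 5*6/2 = 22.5 - 15 = 7.5.
       U_Y = n1*n2 - U_X = 25 - 7.5 = 17.5.
Step 4: Ties are present, so use the tie-corrected normal approximation (with continuity correction) for the p-value.
Step 5: p-value = 0.345742; compare to alpha = 0.05. fail to reject H0.

U_X = 7.5, p = 0.345742, fail to reject H0 at alpha = 0.05.


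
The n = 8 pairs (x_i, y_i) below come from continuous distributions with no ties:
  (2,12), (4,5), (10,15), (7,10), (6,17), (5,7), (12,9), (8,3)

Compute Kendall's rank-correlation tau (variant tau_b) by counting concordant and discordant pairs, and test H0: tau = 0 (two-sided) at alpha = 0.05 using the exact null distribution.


Step 1: Enumerate the 28 unordered pairs (i,j) with i<j and classify each by sign(x_j-x_i) * sign(y_j-y_i).
  (1,2):dx=+2,dy=-7->D; (1,3):dx=+8,dy=+3->C; (1,4):dx=+5,dy=-2->D; (1,5):dx=+4,dy=+5->C
  (1,6):dx=+3,dy=-5->D; (1,7):dx=+10,dy=-3->D; (1,8):dx=+6,dy=-9->D; (2,3):dx=+6,dy=+10->C
  (2,4):dx=+3,dy=+5->C; (2,5):dx=+2,dy=+12->C; (2,6):dx=+1,dy=+2->C; (2,7):dx=+8,dy=+4->C
  (2,8):dx=+4,dy=-2->D; (3,4):dx=-3,dy=-5->C; (3,5):dx=-4,dy=+2->D; (3,6):dx=-5,dy=-8->C
  (3,7):dx=+2,dy=-6->D; (3,8):dx=-2,dy=-12->C; (4,5):dx=-1,dy=+7->D; (4,6):dx=-2,dy=-3->C
  (4,7):dx=+5,dy=-1->D; (4,8):dx=+1,dy=-7->D; (5,6):dx=-1,dy=-10->C; (5,7):dx=+6,dy=-8->D
  (5,8):dx=+2,dy=-14->D; (6,7):dx=+7,dy=+2->C; (6,8):dx=+3,dy=-4->D; (7,8):dx=-4,dy=-6->C
Step 2: C = 14, D = 14, total pairs = 28.
Step 3: tau = (C - D)/(n(n-1)/2) = (14 - 14)/28 = 0.000000.
Step 4: Exact two-sided p-value (enumerate n! = 40320 permutations of y under H0): p = 1.000000.
Step 5: alpha = 0.05. fail to reject H0.

tau_b = 0.0000 (C=14, D=14), p = 1.000000, fail to reject H0.


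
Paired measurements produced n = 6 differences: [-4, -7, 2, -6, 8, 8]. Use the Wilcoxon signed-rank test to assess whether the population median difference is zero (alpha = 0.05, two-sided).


Step 1: Drop any zero differences (none here) and take |d_i|.
|d| = [4, 7, 2, 6, 8, 8]
Step 2: Midrank |d_i| (ties get averaged ranks).
ranks: |4|->2, |7|->4, |2|->1, |6|->3, |8|->5.5, |8|->5.5
Step 3: Attach original signs; sum ranks with positive sign and with negative sign.
W+ = 1 + 5.5 + 5.5 = 12
W- = 2 + 4 + 3 = 9
(Check: W+ + W- = 21 should equal n(n+1)/2 = 21.)
Step 4: Test statistic W = min(W+, W-) = 9.
Step 5: Ties in |d|, so use the tie-corrected normal approximation.
        E[W] = n(n+1)/4 = 6*7/4 = 10.5.
        Tie groups: |d|=8 (t=2); sum(t^3 - t) = 6.
        Var[W] = n(n+1)(2n+1)/24 - sum(t^3-t)/48 = 546/24 - 6/48 = 22.625.
        z = (W - E[W]) / sqrt(Var[W]) = (9 - 10.5) / 4.7566 = -0.3154.
        Two-sided p = 2*Phi(z) = 0.752494.
Step 6: alpha = 0.05. fail to reject H0.

W+ = 12, W- = 9, W = min = 9, p = 0.752494, fail to reject H0.


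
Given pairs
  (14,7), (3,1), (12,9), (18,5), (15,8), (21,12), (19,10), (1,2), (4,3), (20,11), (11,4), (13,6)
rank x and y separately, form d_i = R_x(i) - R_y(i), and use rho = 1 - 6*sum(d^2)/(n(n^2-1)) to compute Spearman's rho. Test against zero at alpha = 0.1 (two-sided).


Step 1: Rank x and y separately (midranks; no ties here).
rank(x): 14->7, 3->2, 12->5, 18->9, 15->8, 21->12, 19->10, 1->1, 4->3, 20->11, 11->4, 13->6
rank(y): 7->7, 1->1, 9->9, 5->5, 8->8, 12->12, 10->10, 2->2, 3->3, 11->11, 4->4, 6->6
Step 2: d_i = R_x(i) - R_y(i); compute d_i^2.
  (7-7)^2=0, (2-1)^2=1, (5-9)^2=16, (9-5)^2=16, (8-8)^2=0, (12-12)^2=0, (10-10)^2=0, (1-2)^2=1, (3-3)^2=0, (11-11)^2=0, (4-4)^2=0, (6-6)^2=0
sum(d^2) = 34.
Step 3: rho = 1 - 6*34 / (12*(12^2 - 1)) = 1 - 204/1716 = 0.881119.
Step 4: Under H0, t = rho * sqrt((n-2)/(1-rho^2)) = 5.8921 ~ t(10).
Step 5: Two-sided p-value from the t-distribution with 10 df = 0.000153.
Step 6: alpha = 0.1. reject H0.

rho = 0.8811, p = 0.000153, reject H0 at alpha = 0.1.


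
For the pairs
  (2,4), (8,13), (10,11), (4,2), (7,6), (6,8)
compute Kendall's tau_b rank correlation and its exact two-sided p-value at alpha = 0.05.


Step 1: Enumerate the 15 unordered pairs (i,j) with i<j and classify each by sign(x_j-x_i) * sign(y_j-y_i).
  (1,2):dx=+6,dy=+9->C; (1,3):dx=+8,dy=+7->C; (1,4):dx=+2,dy=-2->D; (1,5):dx=+5,dy=+2->C
  (1,6):dx=+4,dy=+4->C; (2,3):dx=+2,dy=-2->D; (2,4):dx=-4,dy=-11->C; (2,5):dx=-1,dy=-7->C
  (2,6):dx=-2,dy=-5->C; (3,4):dx=-6,dy=-9->C; (3,5):dx=-3,dy=-5->C; (3,6):dx=-4,dy=-3->C
  (4,5):dx=+3,dy=+4->C; (4,6):dx=+2,dy=+6->C; (5,6):dx=-1,dy=+2->D
Step 2: C = 12, D = 3, total pairs = 15.
Step 3: tau = (C - D)/(n(n-1)/2) = (12 - 3)/15 = 0.600000.
Step 4: Exact two-sided p-value (enumerate n! = 720 permutations of y under H0): p = 0.136111.
Step 5: alpha = 0.05. fail to reject H0.

tau_b = 0.6000 (C=12, D=3), p = 0.136111, fail to reject H0.


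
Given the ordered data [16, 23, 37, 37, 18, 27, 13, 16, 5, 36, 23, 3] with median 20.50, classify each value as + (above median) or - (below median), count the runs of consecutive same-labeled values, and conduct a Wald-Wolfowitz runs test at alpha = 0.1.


Step 1: Compute median = 20.50; label A = above, B = below.
Labels in order: BAAABABBBAAB  (n_A = 6, n_B = 6)
Step 2: Count runs R = 7.
Step 3: Under H0 (random ordering), E[R] = 2*n_A*n_B/(n_A+n_B) + 1 = 2*6*6/12 + 1 = 7.0000.
        Var[R] = 2*n_A*n_B*(2*n_A*n_B - n_A - n_B) / ((n_A+n_B)^2 * (n_A+n_B-1)) = 4320/1584 = 2.7273.
        SD[R] = 1.6514.
Step 4: R = E[R], so z = 0 with no continuity correction.
Step 5: Two-sided p-value via normal approximation = 2*(1 - Phi(|z|)) = 1.000000.
Step 6: alpha = 0.1. fail to reject H0.

R = 7, z = 0.0000, p = 1.000000, fail to reject H0.


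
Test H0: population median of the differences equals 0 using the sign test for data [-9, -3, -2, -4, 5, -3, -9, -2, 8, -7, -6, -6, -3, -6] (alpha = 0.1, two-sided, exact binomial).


Step 1: Discard zero differences. Original n = 14; n_eff = number of nonzero differences = 14.
Nonzero differences (with sign): -9, -3, -2, -4, +5, -3, -9, -2, +8, -7, -6, -6, -3, -6
Step 2: Count signs: positive = 2, negative = 12.
Step 3: Under H0: P(positive) = 0.5, so the number of positives S ~ Bin(14, 0.5).
Step 4: Two-sided exact p-value = sum of Bin(14,0.5) probabilities at or below the observed probability = 0.012939.
Step 5: alpha = 0.1. reject H0.

n_eff = 14, pos = 2, neg = 12, p = 0.012939, reject H0.


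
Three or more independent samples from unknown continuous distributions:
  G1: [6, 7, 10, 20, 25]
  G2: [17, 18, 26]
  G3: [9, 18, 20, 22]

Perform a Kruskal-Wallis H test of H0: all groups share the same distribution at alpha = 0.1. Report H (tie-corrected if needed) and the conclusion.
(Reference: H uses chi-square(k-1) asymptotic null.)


Step 1: Combine all N = 12 observations and assign midranks.
sorted (value, group, rank): (6,G1,1), (7,G1,2), (9,G3,3), (10,G1,4), (17,G2,5), (18,G2,6.5), (18,G3,6.5), (20,G1,8.5), (20,G3,8.5), (22,G3,10), (25,G1,11), (26,G2,12)
Step 2: Sum ranks within each group.
R_1 = 26.5 (n_1 = 5)
R_2 = 23.5 (n_2 = 3)
R_3 = 28 (n_3 = 4)
Step 3: H = 12/(N(N+1)) * sum(R_i^2/n_i) - 3(N+1)
     = 12/(12*13) * (26.5^2/5 + 23.5^2/3 + 28^2/4) - 3*13
     = 0.076923 * 520.533 - 39
     = 1.041026.
Step 4: Ties present; correction factor C = 1 - 12/(12^3 - 12) = 0.993007. Corrected H = 1.041026 / 0.993007 = 1.048357.
Step 5: Under H0, H ~ chi^2(2); p-value = 0.592042.
Step 6: alpha = 0.1. fail to reject H0.

H = 1.0484, df = 2, p = 0.592042, fail to reject H0.


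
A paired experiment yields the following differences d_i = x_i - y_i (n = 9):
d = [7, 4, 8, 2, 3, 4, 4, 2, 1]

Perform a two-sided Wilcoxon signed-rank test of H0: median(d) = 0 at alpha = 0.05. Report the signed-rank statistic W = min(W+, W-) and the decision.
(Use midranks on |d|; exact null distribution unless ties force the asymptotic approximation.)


Step 1: Drop any zero differences (none here) and take |d_i|.
|d| = [7, 4, 8, 2, 3, 4, 4, 2, 1]
Step 2: Midrank |d_i| (ties get averaged ranks).
ranks: |7|->8, |4|->6, |8|->9, |2|->2.5, |3|->4, |4|->6, |4|->6, |2|->2.5, |1|->1
Step 3: Attach original signs; sum ranks with positive sign and with negative sign.
W+ = 8 + 6 + 9 + 2.5 + 4 + 6 + 6 + 2.5 + 1 = 45
W- = 0 = 0
(Check: W+ + W- = 45 should equal n(n+1)/2 = 45.)
Step 4: Test statistic W = min(W+, W-) = 0.
Step 5: Ties in |d|, so use the tie-corrected normal approximation.
        E[W] = n(n+1)/4 = 9*10/4 = 22.5.
        Tie groups: |d|=2 (t=2), |d|=4 (t=3); sum(t^3 - t) = 30.
        Var[W] = n(n+1)(2n+1)/24 - sum(t^3-t)/48 = 1710/24 - 30/48 = 70.625.
        z = (W - E[W]) / sqrt(Var[W]) = (0 - 22.5) / 8.4039 = -2.6773.
        Two-sided p = 2*Phi(z) = 0.007421.
Step 6: alpha = 0.05. reject H0.

W+ = 45, W- = 0, W = min = 0, p = 0.007421, reject H0.


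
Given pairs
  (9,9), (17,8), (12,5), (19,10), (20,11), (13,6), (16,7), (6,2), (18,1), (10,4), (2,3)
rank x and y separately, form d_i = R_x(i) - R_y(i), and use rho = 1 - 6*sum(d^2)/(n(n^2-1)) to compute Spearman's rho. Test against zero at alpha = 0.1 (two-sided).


Step 1: Rank x and y separately (midranks; no ties here).
rank(x): 9->3, 17->8, 12->5, 19->10, 20->11, 13->6, 16->7, 6->2, 18->9, 10->4, 2->1
rank(y): 9->9, 8->8, 5->5, 10->10, 11->11, 6->6, 7->7, 2->2, 1->1, 4->4, 3->3
Step 2: d_i = R_x(i) - R_y(i); compute d_i^2.
  (3-9)^2=36, (8-8)^2=0, (5-5)^2=0, (10-10)^2=0, (11-11)^2=0, (6-6)^2=0, (7-7)^2=0, (2-2)^2=0, (9-1)^2=64, (4-4)^2=0, (1-3)^2=4
sum(d^2) = 104.
Step 3: rho = 1 - 6*104 / (11*(11^2 - 1)) = 1 - 624/1320 = 0.527273.
Step 4: Under H0, t = rho * sqrt((n-2)/(1-rho^2)) = 1.8616 ~ t(9).
Step 5: Two-sided p-value from the t-distribution with 9 df = 0.095565.
Step 6: alpha = 0.1. reject H0.

rho = 0.5273, p = 0.095565, reject H0 at alpha = 0.1.


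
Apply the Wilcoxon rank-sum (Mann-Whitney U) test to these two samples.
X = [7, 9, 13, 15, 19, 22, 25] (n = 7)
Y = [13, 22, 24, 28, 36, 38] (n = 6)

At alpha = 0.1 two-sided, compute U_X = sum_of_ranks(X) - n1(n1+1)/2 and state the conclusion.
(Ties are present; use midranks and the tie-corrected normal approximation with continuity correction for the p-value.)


Step 1: Combine and sort all 13 observations; assign midranks.
sorted (value, group): (7,X), (9,X), (13,X), (13,Y), (15,X), (19,X), (22,X), (22,Y), (24,Y), (25,X), (28,Y), (36,Y), (38,Y)
ranks: 7->1, 9->2, 13->3.5, 13->3.5, 15->5, 19->6, 22->7.5, 22->7.5, 24->9, 25->10, 28->11, 36->12, 38->13
Step 2: Rank sum for X: R1 = 1 + 2 + 3.5 + 5 + 6 + 7.5 + 10 = 35.
Step 3: U_X = R1 - n1(n1+1)/2 = 35 - 7*8/2 = 35 - 28 = 7.
       U_Y = n1*n2 - U_X = 42 - 7 = 35.
Step 4: Ties are present, so use the tie-corrected normal approximation (with continuity correction) for the p-value.
Step 5: p-value = 0.053126; compare to alpha = 0.1. reject H0.

U_X = 7, p = 0.053126, reject H0 at alpha = 0.1.


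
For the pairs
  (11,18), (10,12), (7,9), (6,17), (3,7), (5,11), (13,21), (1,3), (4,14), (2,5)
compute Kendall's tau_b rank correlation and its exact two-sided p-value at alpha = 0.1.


Step 1: Enumerate the 45 unordered pairs (i,j) with i<j and classify each by sign(x_j-x_i) * sign(y_j-y_i).
  (1,2):dx=-1,dy=-6->C; (1,3):dx=-4,dy=-9->C; (1,4):dx=-5,dy=-1->C; (1,5):dx=-8,dy=-11->C
  (1,6):dx=-6,dy=-7->C; (1,7):dx=+2,dy=+3->C; (1,8):dx=-10,dy=-15->C; (1,9):dx=-7,dy=-4->C
  (1,10):dx=-9,dy=-13->C; (2,3):dx=-3,dy=-3->C; (2,4):dx=-4,dy=+5->D; (2,5):dx=-7,dy=-5->C
  (2,6):dx=-5,dy=-1->C; (2,7):dx=+3,dy=+9->C; (2,8):dx=-9,dy=-9->C; (2,9):dx=-6,dy=+2->D
  (2,10):dx=-8,dy=-7->C; (3,4):dx=-1,dy=+8->D; (3,5):dx=-4,dy=-2->C; (3,6):dx=-2,dy=+2->D
  (3,7):dx=+6,dy=+12->C; (3,8):dx=-6,dy=-6->C; (3,9):dx=-3,dy=+5->D; (3,10):dx=-5,dy=-4->C
  (4,5):dx=-3,dy=-10->C; (4,6):dx=-1,dy=-6->C; (4,7):dx=+7,dy=+4->C; (4,8):dx=-5,dy=-14->C
  (4,9):dx=-2,dy=-3->C; (4,10):dx=-4,dy=-12->C; (5,6):dx=+2,dy=+4->C; (5,7):dx=+10,dy=+14->C
  (5,8):dx=-2,dy=-4->C; (5,9):dx=+1,dy=+7->C; (5,10):dx=-1,dy=-2->C; (6,7):dx=+8,dy=+10->C
  (6,8):dx=-4,dy=-8->C; (6,9):dx=-1,dy=+3->D; (6,10):dx=-3,dy=-6->C; (7,8):dx=-12,dy=-18->C
  (7,9):dx=-9,dy=-7->C; (7,10):dx=-11,dy=-16->C; (8,9):dx=+3,dy=+11->C; (8,10):dx=+1,dy=+2->C
  (9,10):dx=-2,dy=-9->C
Step 2: C = 39, D = 6, total pairs = 45.
Step 3: tau = (C - D)/(n(n-1)/2) = (39 - 6)/45 = 0.733333.
Step 4: Exact two-sided p-value (enumerate n! = 3628800 permutations of y under H0): p = 0.002213.
Step 5: alpha = 0.1. reject H0.

tau_b = 0.7333 (C=39, D=6), p = 0.002213, reject H0.


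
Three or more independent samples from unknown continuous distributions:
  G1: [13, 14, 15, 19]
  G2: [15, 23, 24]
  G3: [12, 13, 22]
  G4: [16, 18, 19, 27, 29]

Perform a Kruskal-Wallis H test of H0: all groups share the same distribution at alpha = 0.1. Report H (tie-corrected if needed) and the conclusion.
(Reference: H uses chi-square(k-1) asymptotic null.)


Step 1: Combine all N = 15 observations and assign midranks.
sorted (value, group, rank): (12,G3,1), (13,G1,2.5), (13,G3,2.5), (14,G1,4), (15,G1,5.5), (15,G2,5.5), (16,G4,7), (18,G4,8), (19,G1,9.5), (19,G4,9.5), (22,G3,11), (23,G2,12), (24,G2,13), (27,G4,14), (29,G4,15)
Step 2: Sum ranks within each group.
R_1 = 21.5 (n_1 = 4)
R_2 = 30.5 (n_2 = 3)
R_3 = 14.5 (n_3 = 3)
R_4 = 53.5 (n_4 = 5)
Step 3: H = 12/(N(N+1)) * sum(R_i^2/n_i) - 3(N+1)
     = 12/(15*16) * (21.5^2/4 + 30.5^2/3 + 14.5^2/3 + 53.5^2/5) - 3*16
     = 0.050000 * 1068.18 - 48
     = 5.408958.
Step 4: Ties present; correction factor C = 1 - 18/(15^3 - 15) = 0.994643. Corrected H = 5.408958 / 0.994643 = 5.438091.
Step 5: Under H0, H ~ chi^2(3); p-value = 0.142389.
Step 6: alpha = 0.1. fail to reject H0.

H = 5.4381, df = 3, p = 0.142389, fail to reject H0.
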